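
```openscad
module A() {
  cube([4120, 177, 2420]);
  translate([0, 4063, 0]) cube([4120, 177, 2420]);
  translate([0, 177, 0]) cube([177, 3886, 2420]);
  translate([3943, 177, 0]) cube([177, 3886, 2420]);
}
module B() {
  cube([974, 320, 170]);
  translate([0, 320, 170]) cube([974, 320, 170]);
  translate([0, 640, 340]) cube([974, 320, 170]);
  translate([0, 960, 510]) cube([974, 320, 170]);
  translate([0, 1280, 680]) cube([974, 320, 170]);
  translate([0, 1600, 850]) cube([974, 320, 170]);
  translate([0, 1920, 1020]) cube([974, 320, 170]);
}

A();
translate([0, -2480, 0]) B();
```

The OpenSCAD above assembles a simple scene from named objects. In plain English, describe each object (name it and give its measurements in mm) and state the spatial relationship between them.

A is a box-shaped house frame (walls only): outside footprint 4120×4240 mm, wall height 2420 mm, wall thickness 177 mm. The two y-facing walls run the full x-width; the two x-facing walls fit between the inner faces of the y-facing walls.

B is a run of 7 identical solid stair steps. Each tread is 974×320 mm and each step block is 170 mm high. Step 1 rests on the floor; step k is offset from step 1 by (k−1)×320 mm in y and (k−1)×170 mm in z.

The staircase is on the floor beside the house frame on its −y side.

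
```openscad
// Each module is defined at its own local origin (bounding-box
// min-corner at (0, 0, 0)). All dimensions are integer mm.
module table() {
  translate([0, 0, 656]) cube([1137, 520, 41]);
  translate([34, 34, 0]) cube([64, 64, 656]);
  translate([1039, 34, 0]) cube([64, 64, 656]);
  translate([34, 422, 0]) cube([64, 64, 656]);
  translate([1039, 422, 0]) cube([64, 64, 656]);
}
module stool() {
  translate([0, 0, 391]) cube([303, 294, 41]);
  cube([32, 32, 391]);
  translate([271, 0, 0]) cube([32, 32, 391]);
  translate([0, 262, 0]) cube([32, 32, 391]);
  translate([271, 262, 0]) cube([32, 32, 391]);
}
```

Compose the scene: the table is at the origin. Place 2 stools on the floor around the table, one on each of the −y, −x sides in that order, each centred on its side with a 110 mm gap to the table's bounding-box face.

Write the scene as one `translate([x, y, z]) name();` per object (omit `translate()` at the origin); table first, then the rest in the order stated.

table();
translate([417, -404, 0]) stool();
translate([-413, 113, 0]) stool();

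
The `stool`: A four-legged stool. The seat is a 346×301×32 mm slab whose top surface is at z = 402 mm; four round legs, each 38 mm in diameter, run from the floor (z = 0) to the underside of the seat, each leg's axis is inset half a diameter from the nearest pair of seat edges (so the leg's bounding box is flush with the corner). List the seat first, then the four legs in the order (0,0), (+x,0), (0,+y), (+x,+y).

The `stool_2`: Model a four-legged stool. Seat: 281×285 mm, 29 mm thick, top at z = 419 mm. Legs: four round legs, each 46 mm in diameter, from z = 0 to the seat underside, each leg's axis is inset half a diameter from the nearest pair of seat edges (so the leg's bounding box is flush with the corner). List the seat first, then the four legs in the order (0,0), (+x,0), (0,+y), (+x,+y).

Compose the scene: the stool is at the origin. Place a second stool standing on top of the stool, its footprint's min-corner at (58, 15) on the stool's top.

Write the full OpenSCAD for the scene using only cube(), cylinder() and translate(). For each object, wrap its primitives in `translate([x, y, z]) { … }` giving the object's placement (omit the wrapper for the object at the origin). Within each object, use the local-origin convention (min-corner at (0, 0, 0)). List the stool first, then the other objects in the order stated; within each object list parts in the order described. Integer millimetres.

translate([0, 0, 370]) cube([346, 301, 32]);
translate([19, 19, 0]) cylinder(h = 370, r = 19);
translate([327, 19, 0]) cylinder(h = 370, r = 19);
translate([19, 282, 0]) cylinder(h = 370, r = 19);
translate([327, 282, 0]) cylinder(h = 370, r = 19);
translate([58, 15, 402]) {
  translate([0, 0, 390]) cube([281, 285, 29]);
  translate([23, 23, 0]) cylinder(h = 390, r = 23);
  translate([258, 23, 0]) cylinder(h = 390, r = 23);
  translate([23, 262, 0]) cylinder(h = 390, r = 23);
  translate([258, 262, 0]) cylinder(h = 390, r = 23);
}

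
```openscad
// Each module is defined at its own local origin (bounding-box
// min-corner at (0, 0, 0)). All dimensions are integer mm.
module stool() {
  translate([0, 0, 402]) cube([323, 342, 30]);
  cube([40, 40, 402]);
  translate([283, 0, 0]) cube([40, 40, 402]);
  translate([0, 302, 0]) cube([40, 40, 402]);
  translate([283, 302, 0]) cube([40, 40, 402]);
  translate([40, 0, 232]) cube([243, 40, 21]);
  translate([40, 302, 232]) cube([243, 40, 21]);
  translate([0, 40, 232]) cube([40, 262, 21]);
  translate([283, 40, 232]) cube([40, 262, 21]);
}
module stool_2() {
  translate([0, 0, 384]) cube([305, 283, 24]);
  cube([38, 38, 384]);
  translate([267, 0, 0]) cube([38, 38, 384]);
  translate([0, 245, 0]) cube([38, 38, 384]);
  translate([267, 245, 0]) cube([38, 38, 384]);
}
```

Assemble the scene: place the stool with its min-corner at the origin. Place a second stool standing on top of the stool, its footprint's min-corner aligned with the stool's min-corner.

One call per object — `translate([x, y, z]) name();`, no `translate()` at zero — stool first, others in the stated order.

stool();
translate([0, 0, 432]) stool_2();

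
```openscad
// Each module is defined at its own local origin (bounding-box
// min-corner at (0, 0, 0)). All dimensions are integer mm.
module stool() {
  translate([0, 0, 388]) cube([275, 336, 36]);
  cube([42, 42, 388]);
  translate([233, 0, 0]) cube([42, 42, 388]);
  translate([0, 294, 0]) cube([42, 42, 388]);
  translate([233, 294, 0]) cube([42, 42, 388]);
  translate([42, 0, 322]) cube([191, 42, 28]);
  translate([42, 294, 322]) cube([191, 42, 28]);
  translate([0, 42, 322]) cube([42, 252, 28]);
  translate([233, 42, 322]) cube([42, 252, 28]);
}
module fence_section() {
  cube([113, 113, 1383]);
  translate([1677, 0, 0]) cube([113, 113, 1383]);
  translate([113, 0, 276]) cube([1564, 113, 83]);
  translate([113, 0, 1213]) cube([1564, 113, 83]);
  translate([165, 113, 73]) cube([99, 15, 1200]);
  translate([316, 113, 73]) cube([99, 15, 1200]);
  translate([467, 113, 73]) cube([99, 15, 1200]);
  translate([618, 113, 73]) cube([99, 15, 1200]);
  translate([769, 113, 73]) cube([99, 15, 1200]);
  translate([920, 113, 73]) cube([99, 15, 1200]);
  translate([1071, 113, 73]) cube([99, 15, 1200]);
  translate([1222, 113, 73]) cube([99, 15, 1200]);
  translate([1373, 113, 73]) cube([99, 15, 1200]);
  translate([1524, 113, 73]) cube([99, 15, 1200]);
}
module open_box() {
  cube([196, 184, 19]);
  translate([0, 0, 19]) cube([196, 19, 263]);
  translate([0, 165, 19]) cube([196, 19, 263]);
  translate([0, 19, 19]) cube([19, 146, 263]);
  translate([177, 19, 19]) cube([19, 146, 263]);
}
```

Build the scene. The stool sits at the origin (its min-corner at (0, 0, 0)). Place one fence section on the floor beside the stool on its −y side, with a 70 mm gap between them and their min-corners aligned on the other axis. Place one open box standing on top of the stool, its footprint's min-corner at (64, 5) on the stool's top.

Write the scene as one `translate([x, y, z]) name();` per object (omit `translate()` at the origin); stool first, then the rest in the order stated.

stool();
translate([0, -198, 0]) fence_section();
translate([64, 5, 424]) open_box();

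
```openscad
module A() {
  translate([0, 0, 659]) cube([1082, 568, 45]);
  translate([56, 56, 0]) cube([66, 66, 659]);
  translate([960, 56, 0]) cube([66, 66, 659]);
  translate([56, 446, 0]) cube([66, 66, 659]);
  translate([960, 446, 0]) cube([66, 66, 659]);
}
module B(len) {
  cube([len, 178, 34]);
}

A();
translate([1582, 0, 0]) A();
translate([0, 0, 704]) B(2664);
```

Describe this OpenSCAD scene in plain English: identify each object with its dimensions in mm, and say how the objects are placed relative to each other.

A is a table with a 1082×568 mm rectangular top, 45 mm thick, top surface at z = 704 mm, supported by four 66×66 mm square legs, each inset 56 mm from the nearest pair of top edges, running from the floor.

B is a rectangular beam 2664 mm long (x), 178 mm deep (y), 34 mm thick (z).

The beam spans the tops of two tables placed 500 mm apart, resting at z = 704 mm.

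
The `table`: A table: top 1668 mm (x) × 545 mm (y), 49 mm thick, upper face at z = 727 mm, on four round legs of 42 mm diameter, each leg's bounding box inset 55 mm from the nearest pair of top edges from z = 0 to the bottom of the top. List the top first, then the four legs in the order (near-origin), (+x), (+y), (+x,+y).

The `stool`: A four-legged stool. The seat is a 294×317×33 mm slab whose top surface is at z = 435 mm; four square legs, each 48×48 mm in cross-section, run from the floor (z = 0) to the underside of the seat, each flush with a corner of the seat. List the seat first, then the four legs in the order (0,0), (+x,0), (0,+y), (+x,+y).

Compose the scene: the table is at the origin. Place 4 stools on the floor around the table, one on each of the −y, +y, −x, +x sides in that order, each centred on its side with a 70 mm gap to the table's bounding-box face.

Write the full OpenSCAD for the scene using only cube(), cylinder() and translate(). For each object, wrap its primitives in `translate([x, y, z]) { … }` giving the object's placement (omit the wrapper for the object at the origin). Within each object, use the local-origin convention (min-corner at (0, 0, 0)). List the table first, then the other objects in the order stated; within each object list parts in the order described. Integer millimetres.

translate([0, 0, 678]) cube([1668, 545, 49]);
translate([76, 76, 0]) cylinder(h = 678, r = 21);
translate([1592, 76, 0]) cylinder(h = 678, r = 21);
translate([76, 469, 0]) cylinder(h = 678, r = 21);
translate([1592, 469, 0]) cylinder(h = 678, r = 21);
translate([687, -387, 0]) {
  translate([0, 0, 402]) cube([294, 317, 33]);
  cube([48, 48, 402]);
  translate([246, 0, 0]) cube([48, 48, 402]);
  translate([0, 269, 0]) cube([48, 48, 402]);
  translate([246, 269, 0]) cube([48, 48, 402]);
}
translate([687, 615, 0]) {
  translate([0, 0, 402]) cube([294, 317, 33]);
  cube([48, 48, 402]);
  translate([246, 0, 0]) cube([48, 48, 402]);
  translate([0, 269, 0]) cube([48, 48, 402]);
  translate([246, 269, 0]) cube([48, 48, 402]);
}
translate([-364, 114, 0]) {
  translate([0, 0, 402]) cube([294, 317, 33]);
  cube([48, 48, 402]);
  translate([246, 0, 0]) cube([48, 48, 402]);
  translate([0, 269, 0]) cube([48, 48, 402]);
  translate([246, 269, 0]) cube([48, 48, 402]);
}
translate([1738, 114, 0]) {
  translate([0, 0, 402]) cube([294, 317, 33]);
  cube([48, 48, 402]);
  translate([246, 0, 0]) cube([48, 48, 402]);
  translate([0, 269, 0]) cube([48, 48, 402]);
  translate([246, 269, 0]) cube([48, 48, 402]);
}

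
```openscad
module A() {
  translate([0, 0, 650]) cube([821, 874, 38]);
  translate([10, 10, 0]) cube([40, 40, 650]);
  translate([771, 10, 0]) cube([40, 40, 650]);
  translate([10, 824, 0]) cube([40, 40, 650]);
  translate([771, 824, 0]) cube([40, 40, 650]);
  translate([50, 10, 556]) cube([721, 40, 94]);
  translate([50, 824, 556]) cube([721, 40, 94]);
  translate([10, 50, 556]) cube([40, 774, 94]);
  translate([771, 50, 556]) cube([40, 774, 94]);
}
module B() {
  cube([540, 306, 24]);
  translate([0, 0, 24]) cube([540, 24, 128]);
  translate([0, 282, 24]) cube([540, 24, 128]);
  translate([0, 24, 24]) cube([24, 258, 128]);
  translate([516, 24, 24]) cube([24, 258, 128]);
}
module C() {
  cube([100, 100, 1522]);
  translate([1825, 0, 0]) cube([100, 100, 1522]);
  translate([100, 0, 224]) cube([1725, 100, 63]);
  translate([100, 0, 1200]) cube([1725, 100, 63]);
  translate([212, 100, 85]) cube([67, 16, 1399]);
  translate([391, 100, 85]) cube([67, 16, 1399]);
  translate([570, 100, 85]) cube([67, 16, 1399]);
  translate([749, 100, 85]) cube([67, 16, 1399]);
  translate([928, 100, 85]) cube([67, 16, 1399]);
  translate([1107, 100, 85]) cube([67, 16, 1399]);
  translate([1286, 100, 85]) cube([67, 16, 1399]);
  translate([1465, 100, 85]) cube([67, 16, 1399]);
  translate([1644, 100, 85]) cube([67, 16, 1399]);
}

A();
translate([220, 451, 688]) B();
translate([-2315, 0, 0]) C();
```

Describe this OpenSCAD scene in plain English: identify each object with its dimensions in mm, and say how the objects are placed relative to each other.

A is a table with a 821×874 mm rectangular top, 38 mm thick, top surface at z = 688 mm, supported by four 40×40 mm square legs, each inset 10 mm from the nearest pair of top edges, running from the floor. Four apron rails, 40 mm thick and 94 mm tall, run between adjacent legs with their top edges flush with the underside of the top and their outer faces flush with the legs' outer faces.

B is an open-topped rectangular box: outside dimensions 540×306×152 mm, with a uniform wall and base thickness of 24 mm. The base is a full 540×306 slab on the floor; four walls sit on top of the base. The front and back walls (the −y and +y sides) span the full width; the two side walls fit between them.

C is a fence section. Two 100×100 mm posts, 1522 mm tall, stand on the floor with a clear span of 1725 mm between their inner faces. Two horizontal rails of 100×63 mm section span the gap between the posts with their undersides at z = 224 mm and z = 1200 mm, flush with the posts' −y face. 9 pickets, each 67 mm wide, 16 mm thick and 1399 mm tall, are fixed to the +y face of the rails with their bottoms at z = 85 mm, evenly spaced across the span with equal gaps (rounded down to the nearest mm) at the −x end and between each pair — any rounding remainder accumulates at the +x end.

The open box is on top of the table. The fence section is on the floor beside the table on its −x side.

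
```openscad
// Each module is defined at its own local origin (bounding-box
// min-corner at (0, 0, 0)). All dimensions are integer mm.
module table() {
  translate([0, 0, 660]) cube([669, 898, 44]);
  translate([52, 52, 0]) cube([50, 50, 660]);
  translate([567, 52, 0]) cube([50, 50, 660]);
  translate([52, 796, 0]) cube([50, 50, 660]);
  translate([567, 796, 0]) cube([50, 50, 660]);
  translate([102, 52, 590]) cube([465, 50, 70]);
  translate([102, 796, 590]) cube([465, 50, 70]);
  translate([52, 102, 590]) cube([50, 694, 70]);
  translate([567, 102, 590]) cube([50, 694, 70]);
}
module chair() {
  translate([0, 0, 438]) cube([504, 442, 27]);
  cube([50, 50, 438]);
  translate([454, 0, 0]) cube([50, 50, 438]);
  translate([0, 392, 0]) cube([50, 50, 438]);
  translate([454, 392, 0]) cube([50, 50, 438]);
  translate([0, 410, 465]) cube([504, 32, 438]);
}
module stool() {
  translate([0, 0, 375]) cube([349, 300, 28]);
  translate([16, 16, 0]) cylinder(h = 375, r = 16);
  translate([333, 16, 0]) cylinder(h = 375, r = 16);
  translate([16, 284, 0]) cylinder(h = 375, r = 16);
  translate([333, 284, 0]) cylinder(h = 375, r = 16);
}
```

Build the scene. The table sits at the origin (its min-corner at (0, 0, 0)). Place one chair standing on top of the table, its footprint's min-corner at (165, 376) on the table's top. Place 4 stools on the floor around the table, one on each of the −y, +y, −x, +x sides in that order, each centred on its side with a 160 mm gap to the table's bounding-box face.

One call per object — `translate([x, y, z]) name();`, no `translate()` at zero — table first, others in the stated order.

table();
translate([165, 376, 704]) chair();
translate([160, -460, 0]) stool();
translate([160, 1058, 0]) stool();
translate([-509, 299, 0]) stool();
translate([829, 299, 0]) stool();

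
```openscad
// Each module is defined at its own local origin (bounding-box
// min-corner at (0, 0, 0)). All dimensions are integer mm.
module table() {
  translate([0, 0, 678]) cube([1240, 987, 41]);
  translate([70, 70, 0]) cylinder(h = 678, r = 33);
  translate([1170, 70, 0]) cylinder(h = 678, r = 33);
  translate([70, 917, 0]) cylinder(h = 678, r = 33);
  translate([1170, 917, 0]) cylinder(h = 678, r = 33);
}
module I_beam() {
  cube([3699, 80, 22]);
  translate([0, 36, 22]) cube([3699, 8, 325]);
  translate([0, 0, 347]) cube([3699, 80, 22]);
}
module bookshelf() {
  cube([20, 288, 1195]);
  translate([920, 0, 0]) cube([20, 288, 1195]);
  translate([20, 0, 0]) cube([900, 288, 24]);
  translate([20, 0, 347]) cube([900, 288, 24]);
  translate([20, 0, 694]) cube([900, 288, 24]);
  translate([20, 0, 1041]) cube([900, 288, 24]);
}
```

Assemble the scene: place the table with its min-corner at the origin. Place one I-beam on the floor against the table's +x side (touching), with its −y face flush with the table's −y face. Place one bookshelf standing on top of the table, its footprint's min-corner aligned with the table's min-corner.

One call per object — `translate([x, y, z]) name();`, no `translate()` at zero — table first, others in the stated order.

table();
translate([1240, 0, 0]) I_beam();
translate([0, 0, 719]) bookshelf();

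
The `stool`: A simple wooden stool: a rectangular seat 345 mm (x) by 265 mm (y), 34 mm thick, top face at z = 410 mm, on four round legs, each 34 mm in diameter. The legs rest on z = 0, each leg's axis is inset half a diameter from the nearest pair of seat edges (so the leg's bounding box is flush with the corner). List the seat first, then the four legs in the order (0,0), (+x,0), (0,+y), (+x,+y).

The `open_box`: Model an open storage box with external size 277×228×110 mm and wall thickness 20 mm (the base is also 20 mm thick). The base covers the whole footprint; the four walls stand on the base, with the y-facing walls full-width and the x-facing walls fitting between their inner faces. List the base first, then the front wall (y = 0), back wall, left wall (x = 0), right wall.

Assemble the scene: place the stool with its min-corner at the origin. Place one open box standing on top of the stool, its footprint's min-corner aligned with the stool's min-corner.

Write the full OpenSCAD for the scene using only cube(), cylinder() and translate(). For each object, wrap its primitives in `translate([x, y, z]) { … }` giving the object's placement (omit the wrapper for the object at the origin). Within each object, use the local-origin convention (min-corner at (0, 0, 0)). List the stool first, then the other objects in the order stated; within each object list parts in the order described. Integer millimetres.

translate([0, 0, 376]) cube([345, 265, 34]);
translate([17, 17, 0]) cylinder(h = 376, r = 17);
translate([328, 17, 0]) cylinder(h = 376, r = 17);
translate([17, 248, 0]) cylinder(h = 376, r = 17);
translate([328, 248, 0]) cylinder(h = 376, r = 17);
translate([0, 0, 410]) {
  cube([277, 228, 20]);
  translate([0, 0, 20]) cube([277, 20, 90]);
  translate([0, 208, 20]) cube([277, 20, 90]);
  translate([0, 20, 20]) cube([20, 188, 90]);
  translate([257, 20, 20]) cube([20, 188, 90]);
}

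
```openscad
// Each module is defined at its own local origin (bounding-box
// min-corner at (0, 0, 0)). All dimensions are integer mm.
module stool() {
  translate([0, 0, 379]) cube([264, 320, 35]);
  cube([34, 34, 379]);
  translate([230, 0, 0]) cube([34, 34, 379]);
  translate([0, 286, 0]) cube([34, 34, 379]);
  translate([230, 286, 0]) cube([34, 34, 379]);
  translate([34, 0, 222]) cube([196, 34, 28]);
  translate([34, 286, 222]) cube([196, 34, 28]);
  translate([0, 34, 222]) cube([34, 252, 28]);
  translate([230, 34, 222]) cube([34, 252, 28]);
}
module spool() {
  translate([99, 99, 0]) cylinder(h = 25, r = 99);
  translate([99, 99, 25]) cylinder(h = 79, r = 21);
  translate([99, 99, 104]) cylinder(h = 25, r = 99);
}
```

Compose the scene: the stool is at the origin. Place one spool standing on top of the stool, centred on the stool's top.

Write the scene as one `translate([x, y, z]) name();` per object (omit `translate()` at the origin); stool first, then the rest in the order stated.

stool();
translate([33, 61, 414]) spool();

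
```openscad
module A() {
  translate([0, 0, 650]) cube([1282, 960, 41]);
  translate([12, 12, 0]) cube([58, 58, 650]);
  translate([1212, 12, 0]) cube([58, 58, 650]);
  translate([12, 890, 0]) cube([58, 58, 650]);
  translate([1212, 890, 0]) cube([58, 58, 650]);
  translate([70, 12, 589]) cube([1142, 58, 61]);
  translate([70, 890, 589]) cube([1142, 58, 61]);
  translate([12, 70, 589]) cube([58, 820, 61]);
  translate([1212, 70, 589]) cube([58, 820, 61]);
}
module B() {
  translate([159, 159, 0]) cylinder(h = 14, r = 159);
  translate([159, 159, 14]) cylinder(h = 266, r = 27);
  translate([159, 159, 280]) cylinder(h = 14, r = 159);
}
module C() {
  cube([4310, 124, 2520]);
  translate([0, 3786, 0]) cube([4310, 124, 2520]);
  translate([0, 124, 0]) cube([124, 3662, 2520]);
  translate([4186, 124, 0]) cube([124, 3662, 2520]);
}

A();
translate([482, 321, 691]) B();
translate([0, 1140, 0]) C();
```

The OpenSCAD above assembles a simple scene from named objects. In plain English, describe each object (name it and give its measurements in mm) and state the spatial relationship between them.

A is a rectangular dining table. The top is 1282×960×41 mm with its upper surface at z = 691 mm. It stands on four 58×58 mm square legs, each inset 12 mm from the nearest pair of top edges, running from the floor to the underside of the top. Four apron rails, 58 mm thick and 61 mm tall, run between adjacent legs with their top edges flush with the underside of the top and their outer faces flush with the legs' outer faces.

B is a spool: two coaxial disc flanges of radius 159 mm and thickness 14 mm, joined by a core cylinder of radius 27 mm and height 266 mm. The lower flange rests on z = 0 and the three cylinders share a vertical axis.

C is a box-shaped house frame (walls only): outside footprint 4310×3910 mm, wall height 2520 mm, wall thickness 124 mm. The two y-facing walls run the full x-width; the two x-facing walls fit between the inner faces of the y-facing walls.

The spool is on top of the table, centred. The house frame is on the floor beside the table on its +y side.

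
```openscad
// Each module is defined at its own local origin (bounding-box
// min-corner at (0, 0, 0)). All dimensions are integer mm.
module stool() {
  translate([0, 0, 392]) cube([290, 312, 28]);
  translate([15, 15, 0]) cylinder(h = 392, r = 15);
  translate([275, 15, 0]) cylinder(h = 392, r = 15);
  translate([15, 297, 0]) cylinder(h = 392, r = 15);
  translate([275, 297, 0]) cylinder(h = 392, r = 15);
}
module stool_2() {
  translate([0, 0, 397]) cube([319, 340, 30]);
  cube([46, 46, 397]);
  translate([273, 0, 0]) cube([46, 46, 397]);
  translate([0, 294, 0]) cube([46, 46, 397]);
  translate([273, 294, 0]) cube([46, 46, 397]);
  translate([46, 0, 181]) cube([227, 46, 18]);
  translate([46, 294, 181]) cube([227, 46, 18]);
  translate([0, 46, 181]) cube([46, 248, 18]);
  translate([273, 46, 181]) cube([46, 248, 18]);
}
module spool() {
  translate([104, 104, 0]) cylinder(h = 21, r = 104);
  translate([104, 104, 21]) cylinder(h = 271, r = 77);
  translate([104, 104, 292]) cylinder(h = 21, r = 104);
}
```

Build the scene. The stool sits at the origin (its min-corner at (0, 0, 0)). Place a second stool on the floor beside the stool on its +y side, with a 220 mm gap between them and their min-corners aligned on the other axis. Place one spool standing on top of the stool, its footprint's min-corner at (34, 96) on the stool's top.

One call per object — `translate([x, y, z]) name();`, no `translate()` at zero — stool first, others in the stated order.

stool();
translate([0, 532, 0]) stool_2();
translate([34, 96, 420]) spool();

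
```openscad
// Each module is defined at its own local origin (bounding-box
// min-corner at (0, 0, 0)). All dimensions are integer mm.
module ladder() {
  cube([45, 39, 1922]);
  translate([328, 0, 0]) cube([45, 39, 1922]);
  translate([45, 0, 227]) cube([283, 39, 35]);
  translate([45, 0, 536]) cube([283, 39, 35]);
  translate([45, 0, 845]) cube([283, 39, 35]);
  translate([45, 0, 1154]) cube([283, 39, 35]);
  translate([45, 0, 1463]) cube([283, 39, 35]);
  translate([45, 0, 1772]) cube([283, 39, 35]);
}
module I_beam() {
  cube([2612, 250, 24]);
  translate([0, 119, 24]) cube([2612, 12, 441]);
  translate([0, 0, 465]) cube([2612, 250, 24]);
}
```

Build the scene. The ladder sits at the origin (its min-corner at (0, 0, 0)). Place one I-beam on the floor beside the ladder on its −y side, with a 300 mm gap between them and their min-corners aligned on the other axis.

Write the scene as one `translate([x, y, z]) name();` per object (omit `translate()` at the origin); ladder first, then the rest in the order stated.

ladder();
translate([0, -550, 0]) I_beam();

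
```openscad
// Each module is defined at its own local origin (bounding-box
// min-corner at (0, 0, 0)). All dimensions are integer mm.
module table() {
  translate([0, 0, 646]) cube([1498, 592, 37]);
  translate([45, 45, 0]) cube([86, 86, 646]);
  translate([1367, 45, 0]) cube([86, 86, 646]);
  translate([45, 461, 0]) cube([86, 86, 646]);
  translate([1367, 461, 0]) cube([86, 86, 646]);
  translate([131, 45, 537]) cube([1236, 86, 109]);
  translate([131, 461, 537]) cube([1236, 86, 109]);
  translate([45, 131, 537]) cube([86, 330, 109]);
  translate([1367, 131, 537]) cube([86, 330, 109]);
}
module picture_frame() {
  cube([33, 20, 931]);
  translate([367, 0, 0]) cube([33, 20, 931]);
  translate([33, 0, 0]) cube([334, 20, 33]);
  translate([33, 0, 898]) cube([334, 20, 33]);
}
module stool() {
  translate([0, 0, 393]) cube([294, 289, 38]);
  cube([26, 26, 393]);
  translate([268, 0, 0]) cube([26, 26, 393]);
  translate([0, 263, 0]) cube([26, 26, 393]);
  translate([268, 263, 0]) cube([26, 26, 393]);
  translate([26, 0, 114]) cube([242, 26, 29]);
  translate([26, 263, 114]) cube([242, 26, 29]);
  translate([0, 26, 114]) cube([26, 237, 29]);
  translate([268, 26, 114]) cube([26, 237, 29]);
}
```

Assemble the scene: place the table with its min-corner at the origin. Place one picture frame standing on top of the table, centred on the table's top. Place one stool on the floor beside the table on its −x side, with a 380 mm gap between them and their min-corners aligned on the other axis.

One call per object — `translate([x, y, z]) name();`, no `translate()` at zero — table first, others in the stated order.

table();
translate([549, 286, 683]) picture_frame();
translate([-674, 0, 0]) stool();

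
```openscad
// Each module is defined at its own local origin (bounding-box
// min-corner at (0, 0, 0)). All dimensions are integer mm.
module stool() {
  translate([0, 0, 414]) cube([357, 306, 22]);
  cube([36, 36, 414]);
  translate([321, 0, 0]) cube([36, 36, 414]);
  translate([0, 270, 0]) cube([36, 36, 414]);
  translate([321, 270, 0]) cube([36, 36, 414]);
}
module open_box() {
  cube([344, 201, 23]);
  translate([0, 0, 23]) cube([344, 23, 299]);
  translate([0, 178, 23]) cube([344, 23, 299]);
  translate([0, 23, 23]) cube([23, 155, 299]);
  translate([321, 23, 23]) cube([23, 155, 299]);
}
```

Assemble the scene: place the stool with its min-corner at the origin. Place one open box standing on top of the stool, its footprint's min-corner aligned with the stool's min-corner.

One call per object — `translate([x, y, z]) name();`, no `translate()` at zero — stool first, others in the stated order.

stool();
translate([0, 0, 436]) open_box();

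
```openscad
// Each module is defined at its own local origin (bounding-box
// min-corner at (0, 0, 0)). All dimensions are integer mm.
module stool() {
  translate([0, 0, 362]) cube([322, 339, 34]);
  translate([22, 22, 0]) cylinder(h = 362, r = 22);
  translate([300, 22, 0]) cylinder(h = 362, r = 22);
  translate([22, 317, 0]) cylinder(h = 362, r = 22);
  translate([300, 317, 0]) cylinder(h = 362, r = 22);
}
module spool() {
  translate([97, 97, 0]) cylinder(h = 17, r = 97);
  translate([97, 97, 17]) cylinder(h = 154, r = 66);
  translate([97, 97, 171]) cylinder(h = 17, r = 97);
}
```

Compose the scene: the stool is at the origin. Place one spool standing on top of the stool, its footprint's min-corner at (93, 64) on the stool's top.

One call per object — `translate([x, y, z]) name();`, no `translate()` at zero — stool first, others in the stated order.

stool();
translate([93, 64, 396]) spool();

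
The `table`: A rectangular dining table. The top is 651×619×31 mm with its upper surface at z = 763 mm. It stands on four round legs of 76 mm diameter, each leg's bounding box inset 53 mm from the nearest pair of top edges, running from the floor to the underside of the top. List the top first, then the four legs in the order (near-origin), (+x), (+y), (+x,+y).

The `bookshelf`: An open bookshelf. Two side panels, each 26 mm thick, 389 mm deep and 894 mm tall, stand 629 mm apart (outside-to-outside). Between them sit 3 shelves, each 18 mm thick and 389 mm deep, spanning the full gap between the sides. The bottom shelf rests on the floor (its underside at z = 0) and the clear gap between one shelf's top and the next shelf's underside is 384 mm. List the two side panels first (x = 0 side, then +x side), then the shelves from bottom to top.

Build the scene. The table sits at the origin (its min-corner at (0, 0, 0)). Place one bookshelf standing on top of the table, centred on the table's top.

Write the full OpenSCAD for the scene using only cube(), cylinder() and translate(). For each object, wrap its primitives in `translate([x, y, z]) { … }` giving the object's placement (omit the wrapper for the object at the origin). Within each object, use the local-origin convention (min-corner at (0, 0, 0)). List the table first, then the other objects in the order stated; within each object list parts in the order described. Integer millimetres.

translate([0, 0, 732]) cube([651, 619, 31]);
translate([91, 91, 0]) cylinder(h = 732, r = 38);
translate([560, 91, 0]) cylinder(h = 732, r = 38);
translate([91, 528, 0]) cylinder(h = 732, r = 38);
translate([560, 528, 0]) cylinder(h = 732, r = 38);
translate([11, 115, 763]) {
  cube([26, 389, 894]);
  translate([603, 0, 0]) cube([26, 389, 894]);
  translate([26, 0, 0]) cube([577, 389, 18]);
  translate([26, 0, 402]) cube([577, 389, 18]);
  translate([26, 0, 804]) cube([577, 389, 18]);
}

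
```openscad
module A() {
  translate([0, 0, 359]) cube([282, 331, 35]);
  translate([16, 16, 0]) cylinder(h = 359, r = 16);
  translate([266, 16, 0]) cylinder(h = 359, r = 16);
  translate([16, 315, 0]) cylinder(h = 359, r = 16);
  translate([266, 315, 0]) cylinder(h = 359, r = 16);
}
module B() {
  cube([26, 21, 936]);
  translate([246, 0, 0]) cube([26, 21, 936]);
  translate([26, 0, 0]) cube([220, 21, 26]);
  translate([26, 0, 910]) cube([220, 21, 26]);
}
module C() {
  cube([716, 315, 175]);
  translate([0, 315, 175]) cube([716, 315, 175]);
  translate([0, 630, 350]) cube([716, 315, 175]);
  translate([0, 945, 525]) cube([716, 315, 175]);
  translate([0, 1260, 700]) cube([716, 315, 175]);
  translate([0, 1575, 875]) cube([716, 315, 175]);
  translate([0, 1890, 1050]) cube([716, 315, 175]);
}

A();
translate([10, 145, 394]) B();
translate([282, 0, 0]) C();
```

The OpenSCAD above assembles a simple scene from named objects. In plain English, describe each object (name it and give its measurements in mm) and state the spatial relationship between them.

A is a simple wooden stool: a rectangular seat 282 mm (x) by 331 mm (y), 35 mm thick, top face at z = 394 mm, on four round legs, each 32 mm in diameter. The legs rest on z = 0, each leg's axis is inset half a diameter from the nearest pair of seat edges (so the leg's bounding box is flush with the corner).

B is a rectangular picture frame lying in the x–z plane (depth along y). The opening is 220 mm wide (x) by 884 mm tall (z), surrounded by a border 26 mm wide on all four sides. The frame is 21 mm deep and is made of two full-height vertical stiles with two horizontal rails fitted between them.

C is a straight staircase of 7 solid steps. Each step is 716 mm wide (x), 315 mm deep (y, the going) and 175 mm tall (the rise). The first step rests on the floor; each subsequent step sits one going further in +y and one rise higher in +z, directly behind and above the previous step with no overlap.

The picture frame is on top of the stool. The staircase is against the stool's +x side, with their −y faces flush.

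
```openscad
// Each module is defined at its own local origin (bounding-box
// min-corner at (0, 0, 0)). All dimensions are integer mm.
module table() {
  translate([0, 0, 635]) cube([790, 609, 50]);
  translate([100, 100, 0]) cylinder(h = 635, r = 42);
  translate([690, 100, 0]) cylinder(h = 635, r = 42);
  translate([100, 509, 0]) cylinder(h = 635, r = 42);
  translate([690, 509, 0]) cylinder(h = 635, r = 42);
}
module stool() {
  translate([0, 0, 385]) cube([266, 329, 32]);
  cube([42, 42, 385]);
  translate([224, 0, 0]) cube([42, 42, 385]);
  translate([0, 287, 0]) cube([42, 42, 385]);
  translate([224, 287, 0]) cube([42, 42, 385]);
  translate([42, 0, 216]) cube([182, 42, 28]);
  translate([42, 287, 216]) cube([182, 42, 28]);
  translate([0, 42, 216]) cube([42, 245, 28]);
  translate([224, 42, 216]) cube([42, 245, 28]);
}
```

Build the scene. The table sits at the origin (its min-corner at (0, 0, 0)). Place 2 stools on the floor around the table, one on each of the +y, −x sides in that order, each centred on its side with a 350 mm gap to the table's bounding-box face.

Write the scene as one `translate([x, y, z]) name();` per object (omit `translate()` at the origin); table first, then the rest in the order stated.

table();
translate([262, 959, 0]) stool();
translate([-616, 140, 0]) stool();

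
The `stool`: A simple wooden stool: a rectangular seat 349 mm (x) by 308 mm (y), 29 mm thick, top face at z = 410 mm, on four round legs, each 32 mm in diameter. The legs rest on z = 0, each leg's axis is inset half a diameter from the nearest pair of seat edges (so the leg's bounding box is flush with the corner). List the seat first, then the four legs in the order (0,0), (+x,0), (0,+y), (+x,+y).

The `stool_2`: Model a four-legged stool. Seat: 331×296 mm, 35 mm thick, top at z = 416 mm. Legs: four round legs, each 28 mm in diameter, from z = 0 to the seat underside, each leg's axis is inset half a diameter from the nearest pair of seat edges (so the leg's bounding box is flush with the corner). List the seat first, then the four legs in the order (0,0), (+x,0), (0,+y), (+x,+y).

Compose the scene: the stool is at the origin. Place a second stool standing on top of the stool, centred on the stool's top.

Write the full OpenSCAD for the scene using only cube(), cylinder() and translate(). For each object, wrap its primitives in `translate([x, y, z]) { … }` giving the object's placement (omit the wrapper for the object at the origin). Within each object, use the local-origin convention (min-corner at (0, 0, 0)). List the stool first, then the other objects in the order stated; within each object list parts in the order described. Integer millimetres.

translate([0, 0, 381]) cube([349, 308, 29]);
translate([16, 16, 0]) cylinder(h = 381, r = 16);
translate([333, 16, 0]) cylinder(h = 381, r = 16);
translate([16, 292, 0]) cylinder(h = 381, r = 16);
translate([333, 292, 0]) cylinder(h = 381, r = 16);
translate([9, 6, 410]) {
  translate([0, 0, 381]) cube([331, 296, 35]);
  translate([14, 14, 0]) cylinder(h = 381, r = 14);
  translate([317, 14, 0]) cylinder(h = 381, r = 14);
  translate([14, 282, 0]) cylinder(h = 381, r = 14);
  translate([317, 282, 0]) cylinder(h = 381, r = 14);
}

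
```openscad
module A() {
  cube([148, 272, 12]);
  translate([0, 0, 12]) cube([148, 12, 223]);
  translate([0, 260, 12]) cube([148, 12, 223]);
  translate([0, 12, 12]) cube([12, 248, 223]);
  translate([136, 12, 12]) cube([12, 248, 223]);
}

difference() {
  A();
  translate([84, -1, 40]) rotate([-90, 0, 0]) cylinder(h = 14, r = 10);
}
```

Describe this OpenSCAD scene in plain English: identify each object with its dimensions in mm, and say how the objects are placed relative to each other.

A is an open storage box with external size 148×272×235 mm and wall thickness 12 mm (the base is also 12 mm thick). The base covers the whole footprint; the four walls stand on the base, with the y-facing walls full-width and the x-facing walls fitting between their inner faces.

The open box has a circular hole of radius 10 mm through its front wall, centred at (x = 84, z = 40).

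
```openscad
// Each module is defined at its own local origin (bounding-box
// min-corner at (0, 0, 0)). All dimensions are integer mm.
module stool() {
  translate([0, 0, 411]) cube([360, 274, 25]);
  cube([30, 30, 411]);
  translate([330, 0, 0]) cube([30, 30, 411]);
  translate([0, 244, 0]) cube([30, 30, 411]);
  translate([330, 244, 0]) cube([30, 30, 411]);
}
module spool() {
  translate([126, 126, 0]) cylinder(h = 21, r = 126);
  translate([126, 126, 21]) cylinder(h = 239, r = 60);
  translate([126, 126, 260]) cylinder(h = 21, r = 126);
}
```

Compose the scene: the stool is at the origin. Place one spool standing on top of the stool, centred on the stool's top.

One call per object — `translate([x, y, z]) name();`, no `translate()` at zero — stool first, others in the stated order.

stool();
translate([54, 11, 436]) spool();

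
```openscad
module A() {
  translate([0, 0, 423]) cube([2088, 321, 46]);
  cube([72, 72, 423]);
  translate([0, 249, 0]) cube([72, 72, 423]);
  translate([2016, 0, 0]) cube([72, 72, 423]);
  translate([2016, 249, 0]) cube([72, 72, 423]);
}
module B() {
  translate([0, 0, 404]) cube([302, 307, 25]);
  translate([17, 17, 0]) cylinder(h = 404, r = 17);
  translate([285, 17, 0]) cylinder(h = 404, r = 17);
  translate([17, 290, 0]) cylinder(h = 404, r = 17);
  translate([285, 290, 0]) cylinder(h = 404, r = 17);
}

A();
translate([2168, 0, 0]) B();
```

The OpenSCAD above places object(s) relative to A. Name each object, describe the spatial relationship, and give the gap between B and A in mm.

The stool's nearest face is 80 mm from the bench's +x face.

A is a bench. B is a stool. The stool is on the floor beside the bench on its +x side. The gap between the stool and the bench is 80 mm.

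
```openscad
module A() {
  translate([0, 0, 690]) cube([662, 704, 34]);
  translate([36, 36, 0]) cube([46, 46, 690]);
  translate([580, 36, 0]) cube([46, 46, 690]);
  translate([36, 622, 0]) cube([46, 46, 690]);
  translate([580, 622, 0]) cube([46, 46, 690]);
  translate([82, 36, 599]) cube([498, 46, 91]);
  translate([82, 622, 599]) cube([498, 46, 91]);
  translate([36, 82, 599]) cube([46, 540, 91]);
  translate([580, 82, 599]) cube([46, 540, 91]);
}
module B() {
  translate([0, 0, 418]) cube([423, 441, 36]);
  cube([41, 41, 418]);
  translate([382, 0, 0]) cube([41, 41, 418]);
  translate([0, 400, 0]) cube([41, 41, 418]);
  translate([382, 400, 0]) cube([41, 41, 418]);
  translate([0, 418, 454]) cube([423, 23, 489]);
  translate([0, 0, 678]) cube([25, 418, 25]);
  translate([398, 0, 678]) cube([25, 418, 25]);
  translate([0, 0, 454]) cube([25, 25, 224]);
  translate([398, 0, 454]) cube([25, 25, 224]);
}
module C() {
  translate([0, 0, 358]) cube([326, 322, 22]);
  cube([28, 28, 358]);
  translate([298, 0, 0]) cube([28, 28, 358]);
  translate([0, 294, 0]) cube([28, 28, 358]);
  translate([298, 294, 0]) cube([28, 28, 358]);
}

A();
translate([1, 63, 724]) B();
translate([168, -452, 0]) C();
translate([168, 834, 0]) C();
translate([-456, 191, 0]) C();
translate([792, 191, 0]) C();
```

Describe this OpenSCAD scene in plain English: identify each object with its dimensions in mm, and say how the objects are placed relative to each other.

A is a rectangular dining table. The top is 662×704×34 mm with its upper surface at z = 724 mm. It stands on four 46×46 mm square legs, each inset 36 mm from the nearest pair of top edges, running from the floor to the underside of the top. Four apron rails, 46 mm thick and 91 mm tall, run between adjacent legs with their top edges flush with the underside of the top and their outer faces flush with the legs' outer faces.

B is a chair: 423×441 mm seat, 36 mm thick, top at z = 454 mm, on four 41 mm square corner legs flush with the seat edges. A 23 mm thick backrest slab spans the full seat width, extending 489 mm above the seat top, its back face flush with the seat's +y edge. Two armrests of 25×25 mm section run along each side from the seat's front edge to the front of the backrest, top faces 249 mm above the seat top and outer faces flush with the seat's x-edges; a 25×25 mm post under the front of each armrest stands on the seat at the front corner.

C is a simple wooden stool: a rectangular seat 326 mm (x) by 322 mm (y), 22 mm thick, top face at z = 380 mm, on four square legs, each 28×28 mm in cross-section. The legs rest on z = 0, each flush with a corner of the seat.

The chair is on top of the table. Four stools sit around the table at the −y, +y, −x, +x sides.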